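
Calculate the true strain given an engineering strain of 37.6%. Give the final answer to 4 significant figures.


epsilon_true = ln(1 + epsilon_eng)
epsilon_true = ln(1 + 0.376)
epsilon_true = 0.3192


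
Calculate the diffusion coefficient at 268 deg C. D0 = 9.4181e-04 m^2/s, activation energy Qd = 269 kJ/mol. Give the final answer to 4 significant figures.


D = D0 * exp(-Qd / (R*T))
T = 541.15 K
D = 9.4181e-04 * exp(-269e3 / (8.314 * 541.15))
D = 1.018e-29 m^2/s


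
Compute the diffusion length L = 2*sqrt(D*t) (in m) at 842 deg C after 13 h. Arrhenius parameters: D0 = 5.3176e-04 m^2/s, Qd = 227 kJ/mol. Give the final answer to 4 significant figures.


Step 1: D = D0 * exp(-Qd/(R*T))
T = 1115.15 K
D = 5.3176e-04 * exp(-227e3 / (8.314 * 1115.15)) = 1.23722e-14 m^2/s
Step 2: L = 2*sqrt(D*t)
t = 13 h = 46800 s
L = 2*sqrt(1.23722e-14 * 46800) = 4.813e-05 m


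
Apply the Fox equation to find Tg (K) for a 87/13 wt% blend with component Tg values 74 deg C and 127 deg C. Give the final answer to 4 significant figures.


1/Tg = w1/Tg1 + w2/Tg2 (in Kelvin)
Tg1 = 347.15 K, Tg2 = 400.15 K
1/Tg = 0.87/347.15 + 0.13/400.15
Tg = 353.2 K


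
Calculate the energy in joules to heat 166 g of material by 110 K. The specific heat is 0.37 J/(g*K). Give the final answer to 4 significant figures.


Q = m * cp * dT
Q = 166 * 0.37 * 110
Q = 6756 J


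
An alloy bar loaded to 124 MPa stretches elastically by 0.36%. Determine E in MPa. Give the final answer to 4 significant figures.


E = sigma / epsilon
epsilon = 0.36% = 3.6e-03
E = 124 / 3.6e-03
E = 34440 MPa


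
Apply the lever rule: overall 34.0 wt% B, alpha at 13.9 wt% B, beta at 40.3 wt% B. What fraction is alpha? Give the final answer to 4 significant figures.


f_alpha = (C_beta - C0) / (C_beta - C_alpha)
f_alpha = (40.3 - 34.0) / (40.3 - 13.9)
f_alpha = 0.2386


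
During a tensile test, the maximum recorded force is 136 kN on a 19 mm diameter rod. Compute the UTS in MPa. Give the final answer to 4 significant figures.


A0 = pi*(d/2)^2 = pi*(19/2)^2 = 283.529 mm^2
UTS = F_max / A0 = 136*1000 / 283.529
UTS = 479.7 MPa


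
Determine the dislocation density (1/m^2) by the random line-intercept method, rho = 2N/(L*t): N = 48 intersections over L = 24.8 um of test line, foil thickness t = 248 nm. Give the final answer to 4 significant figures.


rho = 2N / (L * t)
L = 24.8 um = 2.48e-05 m, t = 248 nm = 2.48e-07 m
rho = 2 * 48 / (2.48e-05 * 2.48e-07)
rho = 1.561e+13 1/m^2


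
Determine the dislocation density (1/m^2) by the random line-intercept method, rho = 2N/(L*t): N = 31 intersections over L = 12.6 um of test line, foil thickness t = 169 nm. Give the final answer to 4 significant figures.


rho = 2N / (L * t)
L = 12.6 um = 1.26e-05 m, t = 169 nm = 1.69e-07 m
rho = 2 * 31 / (1.26e-05 * 1.69e-07)
rho = 2.912e+13 1/m^2


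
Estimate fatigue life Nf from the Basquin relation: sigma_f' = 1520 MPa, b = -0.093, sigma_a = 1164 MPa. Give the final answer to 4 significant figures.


sigma_a = sigma_f' * (2*Nf)^b
2*Nf = (sigma_a / sigma_f')^(1/b)
2*Nf = (1164 / 1520)^(1/-0.093)
2*Nf = 17.6253
Nf = 8.813 cycles


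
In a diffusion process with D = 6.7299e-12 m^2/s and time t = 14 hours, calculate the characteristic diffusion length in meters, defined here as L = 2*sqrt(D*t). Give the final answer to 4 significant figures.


t = 14 hr = 50400 s
Diffusion length = 2*sqrt(D*t)
= 2*sqrt(6.7299e-12 * 50400)
= 1.165e-03 m


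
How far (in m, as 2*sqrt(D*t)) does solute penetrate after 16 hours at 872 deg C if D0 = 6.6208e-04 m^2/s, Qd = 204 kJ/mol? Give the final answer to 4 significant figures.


Step 1: D = D0 * exp(-Qd/(R*T))
T = 1145.15 K
D = 6.6208e-04 * exp(-204e3 / (8.314 * 1145.15)) = 3.27612e-13 m^2/s
Step 2: L = 2*sqrt(D*t)
t = 16 h = 57600 s
L = 2*sqrt(3.27612e-13 * 57600) = 2.747e-04 m


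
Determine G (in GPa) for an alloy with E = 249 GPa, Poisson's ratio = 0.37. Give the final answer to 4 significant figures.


G = E / (2*(1+nu))
G = 249 / (2*(1+0.37))
G = 90.88 GPa


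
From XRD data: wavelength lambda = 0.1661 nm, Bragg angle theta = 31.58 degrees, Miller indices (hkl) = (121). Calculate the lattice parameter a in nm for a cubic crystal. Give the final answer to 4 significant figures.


d = lambda / (2*sin(theta))
d = 0.1661 / (2*sin(31.58 deg))
d = 0.158587 nm
a = d * sqrt(h^2+k^2+l^2) = 0.158587 * sqrt(6)
a = 0.3885 nm


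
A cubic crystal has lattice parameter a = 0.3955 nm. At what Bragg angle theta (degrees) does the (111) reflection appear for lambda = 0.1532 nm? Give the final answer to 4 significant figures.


d = a / sqrt(h^2+k^2+l^2)
d = 0.3955 / sqrt(3) = 0.228342 nm
lambda = 2*d*sin(theta)  =>  sin(theta) = lambda / (2*d)
sin(theta) = 0.1532 / (2 * 0.228342) = 0.335462
theta = 19.6 deg


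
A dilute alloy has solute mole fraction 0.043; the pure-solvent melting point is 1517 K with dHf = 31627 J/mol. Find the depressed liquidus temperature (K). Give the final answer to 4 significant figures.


dT = R*Tm^2*x / dHf
dT = 8.314 * 1517^2 * 0.043 / 31627
dT = 26.0131 K
T_new = 1517 - 26.0131 = 1491 K


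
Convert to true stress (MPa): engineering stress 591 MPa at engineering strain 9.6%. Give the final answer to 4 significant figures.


sigma_true = sigma_eng * (1 + epsilon_eng)
sigma_true = 591 * (1 + 0.096)
sigma_true = 647.7 MPa


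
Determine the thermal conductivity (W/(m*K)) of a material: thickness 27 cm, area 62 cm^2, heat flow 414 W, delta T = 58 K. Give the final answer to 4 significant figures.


k = Q*L / (A*dT)
L = 0.27 m, A = 6.2e-03 m^2
k = 414 * 0.27 / (6.2e-03 * 58)
k = 310.8 W/(m*K)


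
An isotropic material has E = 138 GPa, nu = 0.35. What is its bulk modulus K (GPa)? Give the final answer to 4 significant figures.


K = E / (3*(1-2*nu))
K = 138 / (3*(1-2*0.35))
K = 153.3 GPa


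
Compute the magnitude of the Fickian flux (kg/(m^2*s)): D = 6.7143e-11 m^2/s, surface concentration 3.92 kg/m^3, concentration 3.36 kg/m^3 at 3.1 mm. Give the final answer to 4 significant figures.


J = -D * (dC/dx) = D * (C1 - C2) / dx
J = 6.7143e-11 * (3.92 - 3.36) / 3.1e-03
J = 1.213e-08 kg/(m^2*s)


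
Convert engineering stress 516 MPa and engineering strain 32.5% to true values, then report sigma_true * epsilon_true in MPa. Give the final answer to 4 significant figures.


sigma_true = sigma_eng * (1 + epsilon_eng)
sigma_true = 516 * (1 + 0.325) = 683.7 MPa
epsilon_true = ln(1 + epsilon_eng)
epsilon_true = ln(1 + 0.325) = 0.281412
sigma_true * epsilon_true = 683.7 * 0.281412 = 192.4 MPa


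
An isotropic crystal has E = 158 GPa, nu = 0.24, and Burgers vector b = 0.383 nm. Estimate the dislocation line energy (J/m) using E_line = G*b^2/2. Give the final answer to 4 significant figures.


Step 1: G = E / (2*(1+nu))
G = 158 / (2*(1+0.24)) = 63.7097 GPa = 6.37097e+10 Pa
Step 2: E_line = G*b^2/2
b = 0.383 nm = 3.83e-10 m
E_line = 0.5 * 6.37097e+10 * (3.83e-10)^2 = 4.673e-09 J/m


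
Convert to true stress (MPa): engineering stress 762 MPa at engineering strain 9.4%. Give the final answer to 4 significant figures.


sigma_true = sigma_eng * (1 + epsilon_eng)
sigma_true = 762 * (1 + 0.094)
sigma_true = 833.6 MPa


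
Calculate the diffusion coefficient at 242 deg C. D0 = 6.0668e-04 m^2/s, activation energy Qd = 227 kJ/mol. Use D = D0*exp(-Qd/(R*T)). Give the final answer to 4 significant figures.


D = D0 * exp(-Qd / (R*T))
T = 515.15 K
D = 6.0668e-04 * exp(-227e3 / (8.314 * 515.15))
D = 5.821e-27 m^2/s


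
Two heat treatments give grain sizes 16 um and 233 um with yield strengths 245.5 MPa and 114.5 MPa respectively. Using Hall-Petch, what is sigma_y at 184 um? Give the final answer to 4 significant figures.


sigma_y = sigma0 + k / sqrt(d)
1/sqrt(d1) = 1/sqrt(1.6e-05) = 250;  1/sqrt(d2) = 65.5122
k = (sigma1 - sigma2) / (1/sqrt(d1) - 1/sqrt(d2)) = (245.5 - 114.5) / (250 - 65.5122) = 0.710074 MPa*m^0.5
sigma0 = sigma1 - k/sqrt(d1) = 245.5 - 0.710074*250 = 67.9815 MPa
sigma_y(d3) = 67.9815 + 0.710074 / sqrt(1.84e-04) = 120.3 MPa


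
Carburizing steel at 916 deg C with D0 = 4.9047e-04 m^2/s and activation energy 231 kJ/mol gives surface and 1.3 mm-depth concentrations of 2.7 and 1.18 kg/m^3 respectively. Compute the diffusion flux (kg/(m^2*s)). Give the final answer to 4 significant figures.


Step 1: D = D0 * exp(-Qd/(R*T))
T = 916 + 273.15 = 1189.15 K
D = 4.9047e-04 * exp(-231e3 / (8.314 * 1189.15)) = 3.49408e-14 m^2/s
Step 2: J = D * (C1 - C2) / dx
J = 3.49408e-14 * (2.7 - 1.18) / 1.3e-03
J = 4.085e-11 kg/(m^2*s)


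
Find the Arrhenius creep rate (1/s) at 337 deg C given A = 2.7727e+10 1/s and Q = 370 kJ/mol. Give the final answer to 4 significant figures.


rate = A * exp(-Q / (R*T))
T = 337 + 273.15 = 610.15 K
rate = 2.7727e+10 * exp(-370e3 / (8.314 * 610.15))
rate = 5.838e-22 1/s


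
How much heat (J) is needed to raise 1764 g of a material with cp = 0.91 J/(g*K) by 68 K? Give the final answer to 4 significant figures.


Q = m * cp * dT
Q = 1764 * 0.91 * 68
Q = 109200 J


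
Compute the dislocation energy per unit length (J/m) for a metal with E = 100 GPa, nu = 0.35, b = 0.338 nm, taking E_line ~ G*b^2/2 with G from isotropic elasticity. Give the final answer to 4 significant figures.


Step 1: G = E / (2*(1+nu))
G = 100 / (2*(1+0.35)) = 37.037 GPa = 3.7037e+10 Pa
Step 2: E_line = G*b^2/2
b = 0.338 nm = 3.38e-10 m
E_line = 0.5 * 3.7037e+10 * (3.38e-10)^2 = 2.116e-09 J/m


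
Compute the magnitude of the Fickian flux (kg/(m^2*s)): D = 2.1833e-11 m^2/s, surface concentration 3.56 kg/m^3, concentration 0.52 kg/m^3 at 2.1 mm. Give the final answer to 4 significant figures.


J = -D * (dC/dx) = D * (C1 - C2) / dx
J = 2.1833e-11 * (3.56 - 0.52) / 2.1e-03
J = 3.161e-08 kg/(m^2*s)


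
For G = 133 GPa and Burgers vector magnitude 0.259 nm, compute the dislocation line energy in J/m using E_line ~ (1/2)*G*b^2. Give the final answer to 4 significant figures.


E = G*b^2/2
b = 0.259 nm = 2.59e-10 m
G = 133 GPa = 1.33e+11 Pa
E = 0.5 * 1.33e+11 * (2.59e-10)^2
E = 4.461e-09 J/m


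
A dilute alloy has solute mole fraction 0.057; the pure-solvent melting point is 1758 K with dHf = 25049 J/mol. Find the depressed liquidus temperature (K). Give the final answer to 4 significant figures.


dT = R*Tm^2*x / dHf
dT = 8.314 * 1758^2 * 0.057 / 25049
dT = 58.4699 K
T_new = 1758 - 58.4699 = 1700 K


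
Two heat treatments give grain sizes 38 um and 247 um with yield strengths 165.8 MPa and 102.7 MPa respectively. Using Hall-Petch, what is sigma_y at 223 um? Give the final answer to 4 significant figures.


sigma_y = sigma0 + k / sqrt(d)
1/sqrt(d1) = 1/sqrt(3.8e-05) = 162.221;  1/sqrt(d2) = 63.6285
k = (sigma1 - sigma2) / (1/sqrt(d1) - 1/sqrt(d2)) = (165.8 - 102.7) / (162.221 - 63.6285) = 0.640005 MPa*m^0.5
sigma0 = sigma1 - k/sqrt(d1) = 165.8 - 0.640005*162.221 = 61.9774 MPa
sigma_y(d3) = 61.9774 + 0.640005 / sqrt(2.23e-04) = 104.8 MPa


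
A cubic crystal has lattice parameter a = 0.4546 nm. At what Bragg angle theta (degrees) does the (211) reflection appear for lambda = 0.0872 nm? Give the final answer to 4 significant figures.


d = a / sqrt(h^2+k^2+l^2)
d = 0.4546 / sqrt(6) = 0.18559 nm
lambda = 2*d*sin(theta)  =>  sin(theta) = lambda / (2*d)
sin(theta) = 0.0872 / (2 * 0.18559) = 0.234927
theta = 13.59 deg


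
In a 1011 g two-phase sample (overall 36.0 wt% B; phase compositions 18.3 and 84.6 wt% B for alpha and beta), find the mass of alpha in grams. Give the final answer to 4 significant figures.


f_alpha = (C_beta - C0) / (C_beta - C_alpha)
f_alpha = (84.6 - 36.0) / (84.6 - 18.3) = 0.733032
m_alpha = f_alpha * m_total = 0.733032 * 1011 = 741.1 g


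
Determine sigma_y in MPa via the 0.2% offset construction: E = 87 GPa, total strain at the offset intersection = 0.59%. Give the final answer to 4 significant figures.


Offset strain = 0.002
Elastic strain at yield = total_strain - offset = 5.9e-03 - 0.002 = 3.9e-03
sigma_y = E * elastic_strain = 87000 * 3.9e-03
sigma_y = 339.3 MPa


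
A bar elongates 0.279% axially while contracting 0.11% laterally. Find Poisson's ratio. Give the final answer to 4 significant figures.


nu = -epsilon_lat / epsilon_axial
Lateral strain is contraction (negative), so using magnitudes:
nu = 0.11 / 0.279
nu = 0.3943


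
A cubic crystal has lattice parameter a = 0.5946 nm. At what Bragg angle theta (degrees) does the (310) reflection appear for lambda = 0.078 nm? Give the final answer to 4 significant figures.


d = a / sqrt(h^2+k^2+l^2)
d = 0.5946 / sqrt(10) = 0.188029 nm
lambda = 2*d*sin(theta)  =>  sin(theta) = lambda / (2*d)
sin(theta) = 0.078 / (2 * 0.188029) = 0.207415
theta = 11.97 deg


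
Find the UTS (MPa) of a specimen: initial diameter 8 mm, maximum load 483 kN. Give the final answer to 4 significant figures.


A0 = pi*(d/2)^2 = pi*(8/2)^2 = 50.2655 mm^2
UTS = F_max / A0 = 483*1000 / 50.2655
UTS = 9609 MPa


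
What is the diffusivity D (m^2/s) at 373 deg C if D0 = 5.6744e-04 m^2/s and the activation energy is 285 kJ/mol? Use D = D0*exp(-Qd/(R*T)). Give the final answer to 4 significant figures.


D = D0 * exp(-Qd / (R*T))
T = 646.15 K
D = 5.6744e-04 * exp(-285e3 / (8.314 * 646.15))
D = 5.173e-27 m^2/s


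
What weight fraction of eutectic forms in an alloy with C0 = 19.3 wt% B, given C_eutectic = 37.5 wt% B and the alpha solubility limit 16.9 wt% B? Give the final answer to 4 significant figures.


f_primary = (C_e - C0) / (C_e - C_alpha_max)
f_primary = (37.5 - 19.3) / (37.5 - 16.9)
f_primary = 0.883495
f_eutectic = 1 - 0.883495 = 0.1165


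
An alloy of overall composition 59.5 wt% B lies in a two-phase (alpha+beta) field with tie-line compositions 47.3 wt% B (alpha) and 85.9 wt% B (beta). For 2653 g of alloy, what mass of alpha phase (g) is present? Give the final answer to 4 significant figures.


f_alpha = (C_beta - C0) / (C_beta - C_alpha)
f_alpha = (85.9 - 59.5) / (85.9 - 47.3) = 0.683938
m_alpha = f_alpha * m_total = 0.683938 * 2653 = 1814 g


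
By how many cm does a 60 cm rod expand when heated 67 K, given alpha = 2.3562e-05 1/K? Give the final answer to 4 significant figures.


dL = L0 * alpha * dT
dL = 60 * 2.3562e-05 * 67
dL = 0.09472 cm


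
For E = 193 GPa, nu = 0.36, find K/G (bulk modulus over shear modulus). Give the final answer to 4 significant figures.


G = E / (2*(1+nu))
G = 193 / (2*(1+0.36)) = 70.9559 GPa
K = E / (3*(1-2*nu))
K = 193 / (3*(1-2*0.36)) = 229.762 GPa
K/G = 229.762 / 70.9559 = 3.238


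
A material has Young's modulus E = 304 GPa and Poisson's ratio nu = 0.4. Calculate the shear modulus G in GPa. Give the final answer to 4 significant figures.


G = E / (2*(1+nu))
G = 304 / (2*(1+0.4))
G = 108.6 GPa


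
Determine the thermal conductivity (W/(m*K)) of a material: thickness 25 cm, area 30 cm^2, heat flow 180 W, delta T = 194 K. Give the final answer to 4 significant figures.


k = Q*L / (A*dT)
L = 0.25 m, A = 3e-03 m^2
k = 180 * 0.25 / (3e-03 * 194)
k = 77.32 W/(m*K)


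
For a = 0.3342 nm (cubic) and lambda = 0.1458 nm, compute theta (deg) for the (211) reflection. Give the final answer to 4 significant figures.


d = a / sqrt(h^2+k^2+l^2)
d = 0.3342 / sqrt(6) = 0.136437 nm
lambda = 2*d*sin(theta)  =>  sin(theta) = lambda / (2*d)
sin(theta) = 0.1458 / (2 * 0.136437) = 0.534314
theta = 32.3 deg


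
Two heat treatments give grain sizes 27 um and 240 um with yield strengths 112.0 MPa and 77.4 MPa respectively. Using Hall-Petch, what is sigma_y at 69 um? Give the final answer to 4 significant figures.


sigma_y = sigma0 + k / sqrt(d)
1/sqrt(d1) = 1/sqrt(2.7e-05) = 192.45;  1/sqrt(d2) = 64.5497
k = (sigma1 - sigma2) / (1/sqrt(d1) - 1/sqrt(d2)) = (112.0 - 77.4) / (192.45 - 64.5497) = 0.270523 MPa*m^0.5
sigma0 = sigma1 - k/sqrt(d1) = 112.0 - 0.270523*192.45 = 59.9378 MPa
sigma_y(d3) = 59.9378 + 0.270523 / sqrt(6.9e-05) = 92.5 MPa


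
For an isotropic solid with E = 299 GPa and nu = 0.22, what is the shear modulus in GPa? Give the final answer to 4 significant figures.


G = E / (2*(1+nu))
G = 299 / (2*(1+0.22))
G = 122.5 GPa


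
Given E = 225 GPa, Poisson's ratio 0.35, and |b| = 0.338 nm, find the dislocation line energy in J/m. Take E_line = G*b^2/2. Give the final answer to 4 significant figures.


Step 1: G = E / (2*(1+nu))
G = 225 / (2*(1+0.35)) = 83.3333 GPa = 8.33333e+10 Pa
Step 2: E_line = G*b^2/2
b = 0.338 nm = 3.38e-10 m
E_line = 0.5 * 8.33333e+10 * (3.38e-10)^2 = 4.76e-09 J/m


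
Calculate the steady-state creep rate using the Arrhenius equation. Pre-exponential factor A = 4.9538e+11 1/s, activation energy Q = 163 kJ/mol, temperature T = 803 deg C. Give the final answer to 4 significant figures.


rate = A * exp(-Q / (R*T))
T = 803 + 273.15 = 1076.15 K
rate = 4.9538e+11 * exp(-163e3 / (8.314 * 1076.15))
rate = 6066 1/s


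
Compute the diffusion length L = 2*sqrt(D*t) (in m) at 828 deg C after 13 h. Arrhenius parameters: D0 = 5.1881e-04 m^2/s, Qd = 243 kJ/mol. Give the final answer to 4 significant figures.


Step 1: D = D0 * exp(-Qd/(R*T))
T = 1101.15 K
D = 5.1881e-04 * exp(-243e3 / (8.314 * 1101.15)) = 1.54005e-15 m^2/s
Step 2: L = 2*sqrt(D*t)
t = 13 h = 46800 s
L = 2*sqrt(1.54005e-15 * 46800) = 1.698e-05 m


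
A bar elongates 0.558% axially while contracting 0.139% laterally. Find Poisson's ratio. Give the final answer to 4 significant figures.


nu = -epsilon_lat / epsilon_axial
Lateral strain is contraction (negative), so using magnitudes:
nu = 0.139 / 0.558
nu = 0.2491


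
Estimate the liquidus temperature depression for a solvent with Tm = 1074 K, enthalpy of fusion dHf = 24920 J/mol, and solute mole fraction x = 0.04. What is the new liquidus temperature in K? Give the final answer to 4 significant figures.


dT = R*Tm^2*x / dHf
dT = 8.314 * 1074^2 * 0.04 / 24920
dT = 15.3933 K
T_new = 1074 - 15.3933 = 1059 K


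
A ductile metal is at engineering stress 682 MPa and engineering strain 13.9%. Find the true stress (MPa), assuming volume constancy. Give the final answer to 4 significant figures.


sigma_true = sigma_eng * (1 + epsilon_eng)
sigma_true = 682 * (1 + 0.139)
sigma_true = 776.8 MPa


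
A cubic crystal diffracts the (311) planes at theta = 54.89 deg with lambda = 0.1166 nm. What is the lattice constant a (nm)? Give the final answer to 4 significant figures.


d = lambda / (2*sin(theta))
d = 0.1166 / (2*sin(54.89 deg))
d = 0.0712671 nm
a = d * sqrt(h^2+k^2+l^2) = 0.0712671 * sqrt(11)
a = 0.2364 nm


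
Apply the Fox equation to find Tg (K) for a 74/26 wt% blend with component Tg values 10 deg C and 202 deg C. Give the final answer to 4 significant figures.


1/Tg = w1/Tg1 + w2/Tg2 (in Kelvin)
Tg1 = 283.15 K, Tg2 = 475.15 K
1/Tg = 0.74/283.15 + 0.26/475.15
Tg = 316.4 K


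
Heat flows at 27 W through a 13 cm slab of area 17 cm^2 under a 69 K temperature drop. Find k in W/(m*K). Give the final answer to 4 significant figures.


k = Q*L / (A*dT)
L = 0.13 m, A = 1.7e-03 m^2
k = 27 * 0.13 / (1.7e-03 * 69)
k = 29.92 W/(m*K)


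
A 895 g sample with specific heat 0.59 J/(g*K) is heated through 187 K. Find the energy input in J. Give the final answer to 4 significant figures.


Q = m * cp * dT
Q = 895 * 0.59 * 187
Q = 98750 J


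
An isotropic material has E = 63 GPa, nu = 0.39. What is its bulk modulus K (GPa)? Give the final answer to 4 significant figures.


K = E / (3*(1-2*nu))
K = 63 / (3*(1-2*0.39))
K = 95.45 GPa


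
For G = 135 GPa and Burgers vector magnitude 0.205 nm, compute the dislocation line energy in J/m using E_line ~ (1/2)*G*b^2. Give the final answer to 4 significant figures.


E = G*b^2/2
b = 0.205 nm = 2.05e-10 m
G = 135 GPa = 1.35e+11 Pa
E = 0.5 * 1.35e+11 * (2.05e-10)^2
E = 2.837e-09 J/m


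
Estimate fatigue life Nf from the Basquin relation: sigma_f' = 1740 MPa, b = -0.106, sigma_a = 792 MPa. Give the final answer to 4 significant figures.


sigma_a = sigma_f' * (2*Nf)^b
2*Nf = (sigma_a / sigma_f')^(1/b)
2*Nf = (792 / 1740)^(1/-0.106)
2*Nf = 1677.86
Nf = 838.9 cycles


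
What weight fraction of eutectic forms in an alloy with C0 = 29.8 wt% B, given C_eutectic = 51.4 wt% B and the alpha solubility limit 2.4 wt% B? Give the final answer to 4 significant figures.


f_primary = (C_e - C0) / (C_e - C_alpha_max)
f_primary = (51.4 - 29.8) / (51.4 - 2.4)
f_primary = 0.440816
f_eutectic = 1 - 0.440816 = 0.5592


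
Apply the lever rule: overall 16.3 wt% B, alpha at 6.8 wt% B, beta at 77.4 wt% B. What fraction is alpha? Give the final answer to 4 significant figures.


f_alpha = (C_beta - C0) / (C_beta - C_alpha)
f_alpha = (77.4 - 16.3) / (77.4 - 6.8)
f_alpha = 0.8654


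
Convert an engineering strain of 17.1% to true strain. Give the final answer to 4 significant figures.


epsilon_true = ln(1 + epsilon_eng)
epsilon_true = ln(1 + 0.171)
epsilon_true = 0.1579


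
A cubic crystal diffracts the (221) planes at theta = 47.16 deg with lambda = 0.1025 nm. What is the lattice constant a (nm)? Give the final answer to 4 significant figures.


d = lambda / (2*sin(theta))
d = 0.1025 / (2*sin(47.16 deg))
d = 0.0698938 nm
a = d * sqrt(h^2+k^2+l^2) = 0.0698938 * sqrt(9)
a = 0.2097 nm


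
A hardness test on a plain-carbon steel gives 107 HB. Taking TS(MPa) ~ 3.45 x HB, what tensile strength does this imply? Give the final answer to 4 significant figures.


TS (MPa) = 3.45 * HB
TS = 3.45 * 107
TS = 369.2 MPa


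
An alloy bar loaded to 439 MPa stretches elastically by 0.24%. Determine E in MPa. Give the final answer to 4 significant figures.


E = sigma / epsilon
epsilon = 0.24% = 2.4e-03
E = 439 / 2.4e-03
E = 182900 MPa


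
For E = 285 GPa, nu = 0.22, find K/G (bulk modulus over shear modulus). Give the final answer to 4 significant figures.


G = E / (2*(1+nu))
G = 285 / (2*(1+0.22)) = 116.803 GPa
K = E / (3*(1-2*nu))
K = 285 / (3*(1-2*0.22)) = 169.643 GPa
K/G = 169.643 / 116.803 = 1.452


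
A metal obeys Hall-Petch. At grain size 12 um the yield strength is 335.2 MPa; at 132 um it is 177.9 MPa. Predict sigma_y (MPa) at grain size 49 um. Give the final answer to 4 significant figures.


sigma_y = sigma0 + k / sqrt(d)
1/sqrt(d1) = 1/sqrt(1.2e-05) = 288.675;  1/sqrt(d2) = 87.0388
k = (sigma1 - sigma2) / (1/sqrt(d1) - 1/sqrt(d2)) = (335.2 - 177.9) / (288.675 - 87.0388) = 0.780117 MPa*m^0.5
sigma0 = sigma1 - k/sqrt(d1) = 335.2 - 0.780117*288.675 = 109.999 MPa
sigma_y(d3) = 109.999 + 0.780117 / sqrt(4.9e-05) = 221.4 MPa


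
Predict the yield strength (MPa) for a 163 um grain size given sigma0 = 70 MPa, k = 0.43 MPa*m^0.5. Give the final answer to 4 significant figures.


sigma_y = sigma0 + k / sqrt(d)
d = 163 um = 1.63e-04 m
sigma_y = 70 + 0.43 / sqrt(1.63e-04)
sigma_y = 103.7 MPa


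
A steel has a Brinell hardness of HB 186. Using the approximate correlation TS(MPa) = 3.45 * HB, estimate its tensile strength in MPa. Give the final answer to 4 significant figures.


TS (MPa) = 3.45 * HB
TS = 3.45 * 186
TS = 641.7 MPa


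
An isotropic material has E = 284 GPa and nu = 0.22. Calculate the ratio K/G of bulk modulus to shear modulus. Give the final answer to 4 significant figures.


G = E / (2*(1+nu))
G = 284 / (2*(1+0.22)) = 116.393 GPa
K = E / (3*(1-2*nu))
K = 284 / (3*(1-2*0.22)) = 169.048 GPa
K/G = 169.048 / 116.393 = 1.452


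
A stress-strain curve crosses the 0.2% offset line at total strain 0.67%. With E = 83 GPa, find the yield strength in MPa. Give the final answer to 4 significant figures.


Offset strain = 0.002
Elastic strain at yield = total_strain - offset = 6.7e-03 - 0.002 = 4.7e-03
sigma_y = E * elastic_strain = 83000 * 4.7e-03
sigma_y = 390.1 MPa


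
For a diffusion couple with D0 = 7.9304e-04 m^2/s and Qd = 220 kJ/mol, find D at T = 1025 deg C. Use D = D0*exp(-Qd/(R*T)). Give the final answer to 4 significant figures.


D = D0 * exp(-Qd / (R*T))
T = 1298.15 K
D = 7.9304e-04 * exp(-220e3 / (8.314 * 1298.15))
D = 1.113e-12 m^2/s


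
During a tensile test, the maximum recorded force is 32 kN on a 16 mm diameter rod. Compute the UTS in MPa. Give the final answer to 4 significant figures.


A0 = pi*(d/2)^2 = pi*(16/2)^2 = 201.062 mm^2
UTS = F_max / A0 = 32*1000 / 201.062
UTS = 159.2 MPa


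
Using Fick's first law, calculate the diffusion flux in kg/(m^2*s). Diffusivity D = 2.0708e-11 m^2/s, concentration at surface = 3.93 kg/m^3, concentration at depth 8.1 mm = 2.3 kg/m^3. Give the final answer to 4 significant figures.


J = -D * (dC/dx) = D * (C1 - C2) / dx
J = 2.0708e-11 * (3.93 - 2.3) / 8.1e-03
J = 4.167e-09 kg/(m^2*s)


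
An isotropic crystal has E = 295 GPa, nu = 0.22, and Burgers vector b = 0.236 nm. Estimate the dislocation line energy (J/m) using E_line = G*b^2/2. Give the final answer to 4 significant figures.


Step 1: G = E / (2*(1+nu))
G = 295 / (2*(1+0.22)) = 120.902 GPa = 1.20902e+11 Pa
Step 2: E_line = G*b^2/2
b = 0.236 nm = 2.36e-10 m
E_line = 0.5 * 1.20902e+11 * (2.36e-10)^2 = 3.367e-09 J/m


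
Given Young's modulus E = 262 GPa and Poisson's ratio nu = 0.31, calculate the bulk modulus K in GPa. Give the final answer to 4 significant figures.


K = E / (3*(1-2*nu))
K = 262 / (3*(1-2*0.31))
K = 229.8 GPa


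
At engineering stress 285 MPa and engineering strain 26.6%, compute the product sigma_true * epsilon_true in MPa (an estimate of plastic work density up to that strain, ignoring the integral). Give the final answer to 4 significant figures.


sigma_true = sigma_eng * (1 + epsilon_eng)
sigma_true = 285 * (1 + 0.266) = 360.81 MPa
epsilon_true = ln(1 + epsilon_eng)
epsilon_true = ln(1 + 0.266) = 0.235862
sigma_true * epsilon_true = 360.81 * 0.235862 = 85.1 MPa


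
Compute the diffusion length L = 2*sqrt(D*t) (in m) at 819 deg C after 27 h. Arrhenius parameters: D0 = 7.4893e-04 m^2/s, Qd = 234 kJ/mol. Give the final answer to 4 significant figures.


Step 1: D = D0 * exp(-Qd/(R*T))
T = 1092.15 K
D = 7.4893e-04 * exp(-234e3 / (8.314 * 1092.15)) = 4.81324e-15 m^2/s
Step 2: L = 2*sqrt(D*t)
t = 27 h = 97200 s
L = 2*sqrt(4.81324e-15 * 97200) = 4.326e-05 m


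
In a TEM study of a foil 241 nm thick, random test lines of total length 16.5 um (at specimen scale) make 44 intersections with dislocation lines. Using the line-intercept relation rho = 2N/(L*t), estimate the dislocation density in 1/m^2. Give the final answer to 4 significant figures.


rho = 2N / (L * t)
L = 16.5 um = 1.65e-05 m, t = 241 nm = 2.41e-07 m
rho = 2 * 44 / (1.65e-05 * 2.41e-07)
rho = 2.213e+13 1/m^2


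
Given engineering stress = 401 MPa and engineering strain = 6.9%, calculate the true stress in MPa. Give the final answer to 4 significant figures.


sigma_true = sigma_eng * (1 + epsilon_eng)
sigma_true = 401 * (1 + 0.069)
sigma_true = 428.7 MPa


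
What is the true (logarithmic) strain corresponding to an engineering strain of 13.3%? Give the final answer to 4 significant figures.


epsilon_true = ln(1 + epsilon_eng)
epsilon_true = ln(1 + 0.133)
epsilon_true = 0.1249


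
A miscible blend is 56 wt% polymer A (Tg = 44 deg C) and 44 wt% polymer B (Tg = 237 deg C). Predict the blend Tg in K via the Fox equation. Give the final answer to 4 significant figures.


1/Tg = w1/Tg1 + w2/Tg2 (in Kelvin)
Tg1 = 317.15 K, Tg2 = 510.15 K
1/Tg = 0.56/317.15 + 0.44/510.15
Tg = 380.5 K


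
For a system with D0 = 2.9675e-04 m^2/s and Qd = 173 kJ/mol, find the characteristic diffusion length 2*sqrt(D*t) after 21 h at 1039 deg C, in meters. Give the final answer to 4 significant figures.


Step 1: D = D0 * exp(-Qd/(R*T))
T = 1312.15 K
D = 2.9675e-04 * exp(-173e3 / (8.314 * 1312.15)) = 3.84842e-11 m^2/s
Step 2: L = 2*sqrt(D*t)
t = 21 h = 75600 s
L = 2*sqrt(3.84842e-11 * 75600) = 3.411e-03 m


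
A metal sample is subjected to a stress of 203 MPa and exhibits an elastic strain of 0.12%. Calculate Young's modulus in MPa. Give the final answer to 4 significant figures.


E = sigma / epsilon
epsilon = 0.12% = 1.2e-03
E = 203 / 1.2e-03
E = 169200 MPa


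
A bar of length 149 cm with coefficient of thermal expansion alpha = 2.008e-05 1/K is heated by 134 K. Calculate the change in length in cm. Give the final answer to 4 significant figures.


dL = L0 * alpha * dT
dL = 149 * 2.008e-05 * 134
dL = 0.4009 cm


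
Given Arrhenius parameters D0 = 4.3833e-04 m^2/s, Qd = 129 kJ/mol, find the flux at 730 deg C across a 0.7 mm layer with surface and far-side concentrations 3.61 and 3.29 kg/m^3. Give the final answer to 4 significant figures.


Step 1: D = D0 * exp(-Qd/(R*T))
T = 730 + 273.15 = 1003.15 K
D = 4.3833e-04 * exp(-129e3 / (8.314 * 1003.15)) = 8.40328e-11 m^2/s
Step 2: J = D * (C1 - C2) / dx
J = 8.40328e-11 * (3.61 - 3.29) / 7e-04
J = 3.842e-08 kg/(m^2*s)


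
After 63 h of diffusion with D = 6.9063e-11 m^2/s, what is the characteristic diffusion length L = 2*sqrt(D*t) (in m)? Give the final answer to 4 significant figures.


t = 63 hr = 226800 s
Diffusion length = 2*sqrt(D*t)
= 2*sqrt(6.9063e-11 * 226800)
= 7.915e-03 m


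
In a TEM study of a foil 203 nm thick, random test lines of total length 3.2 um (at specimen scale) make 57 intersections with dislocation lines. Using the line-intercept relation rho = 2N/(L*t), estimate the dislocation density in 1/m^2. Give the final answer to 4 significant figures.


rho = 2N / (L * t)
L = 3.2 um = 3.2e-06 m, t = 203 nm = 2.03e-07 m
rho = 2 * 57 / (3.2e-06 * 2.03e-07)
rho = 1.755e+14 1/m^2


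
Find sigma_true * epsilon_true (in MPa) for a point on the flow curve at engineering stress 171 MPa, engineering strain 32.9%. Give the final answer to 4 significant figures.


sigma_true = sigma_eng * (1 + epsilon_eng)
sigma_true = 171 * (1 + 0.329) = 227.259 MPa
epsilon_true = ln(1 + epsilon_eng)
epsilon_true = ln(1 + 0.329) = 0.284427
sigma_true * epsilon_true = 227.259 * 0.284427 = 64.64 MPa


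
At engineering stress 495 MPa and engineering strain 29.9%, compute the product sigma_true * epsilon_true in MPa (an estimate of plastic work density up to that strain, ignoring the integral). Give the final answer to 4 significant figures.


sigma_true = sigma_eng * (1 + epsilon_eng)
sigma_true = 495 * (1 + 0.299) = 643.005 MPa
epsilon_true = ln(1 + epsilon_eng)
epsilon_true = ln(1 + 0.299) = 0.261595
sigma_true * epsilon_true = 643.005 * 0.261595 = 168.2 MPa


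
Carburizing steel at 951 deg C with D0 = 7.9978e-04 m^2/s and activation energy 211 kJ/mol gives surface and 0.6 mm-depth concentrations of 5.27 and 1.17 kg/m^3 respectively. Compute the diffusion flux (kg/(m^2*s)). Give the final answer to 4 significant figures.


Step 1: D = D0 * exp(-Qd/(R*T))
T = 951 + 273.15 = 1224.15 K
D = 7.9978e-04 * exp(-211e3 / (8.314 * 1224.15)) = 7.92954e-13 m^2/s
Step 2: J = D * (C1 - C2) / dx
J = 7.92954e-13 * (5.27 - 1.17) / 6e-04
J = 5.419e-09 kg/(m^2*s)


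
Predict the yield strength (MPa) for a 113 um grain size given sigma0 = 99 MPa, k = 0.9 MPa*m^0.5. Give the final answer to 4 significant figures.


sigma_y = sigma0 + k / sqrt(d)
d = 113 um = 1.13e-04 m
sigma_y = 99 + 0.9 / sqrt(1.13e-04)
sigma_y = 183.7 MPa


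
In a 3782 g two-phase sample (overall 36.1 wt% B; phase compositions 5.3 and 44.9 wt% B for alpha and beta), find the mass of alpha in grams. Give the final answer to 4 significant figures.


f_alpha = (C_beta - C0) / (C_beta - C_alpha)
f_alpha = (44.9 - 36.1) / (44.9 - 5.3) = 0.222222
m_alpha = f_alpha * m_total = 0.222222 * 3782 = 840.4 g


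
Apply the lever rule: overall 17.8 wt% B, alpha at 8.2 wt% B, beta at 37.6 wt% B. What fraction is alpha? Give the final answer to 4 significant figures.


f_alpha = (C_beta - C0) / (C_beta - C_alpha)
f_alpha = (37.6 - 17.8) / (37.6 - 8.2)
f_alpha = 0.6735


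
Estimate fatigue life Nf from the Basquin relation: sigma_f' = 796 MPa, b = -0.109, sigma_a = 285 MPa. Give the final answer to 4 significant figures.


sigma_a = sigma_f' * (2*Nf)^b
2*Nf = (sigma_a / sigma_f')^(1/b)
2*Nf = (285 / 796)^(1/-0.109)
2*Nf = 12370
Nf = 6185 cycles


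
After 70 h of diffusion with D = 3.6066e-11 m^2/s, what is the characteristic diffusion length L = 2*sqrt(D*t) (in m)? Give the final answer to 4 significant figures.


t = 70 hr = 252000 s
Diffusion length = 2*sqrt(D*t)
= 2*sqrt(3.6066e-11 * 252000)
= 6.029e-03 m


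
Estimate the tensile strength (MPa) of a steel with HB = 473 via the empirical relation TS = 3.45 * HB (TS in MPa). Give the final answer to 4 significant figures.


TS (MPa) = 3.45 * HB
TS = 3.45 * 473
TS = 1632 MPa


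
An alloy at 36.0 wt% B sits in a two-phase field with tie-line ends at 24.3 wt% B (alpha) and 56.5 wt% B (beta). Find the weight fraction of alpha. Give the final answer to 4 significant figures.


f_alpha = (C_beta - C0) / (C_beta - C_alpha)
f_alpha = (56.5 - 36.0) / (56.5 - 24.3)
f_alpha = 0.6366


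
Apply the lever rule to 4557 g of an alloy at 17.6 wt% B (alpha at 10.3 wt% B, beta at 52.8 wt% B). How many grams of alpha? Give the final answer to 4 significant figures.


f_alpha = (C_beta - C0) / (C_beta - C_alpha)
f_alpha = (52.8 - 17.6) / (52.8 - 10.3) = 0.828235
m_alpha = f_alpha * m_total = 0.828235 * 4557 = 3774 g


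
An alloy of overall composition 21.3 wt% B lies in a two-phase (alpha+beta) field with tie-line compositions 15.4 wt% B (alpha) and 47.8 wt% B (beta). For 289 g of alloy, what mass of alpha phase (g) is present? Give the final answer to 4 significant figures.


f_alpha = (C_beta - C0) / (C_beta - C_alpha)
f_alpha = (47.8 - 21.3) / (47.8 - 15.4) = 0.817901
m_alpha = f_alpha * m_total = 0.817901 * 289 = 236.4 g


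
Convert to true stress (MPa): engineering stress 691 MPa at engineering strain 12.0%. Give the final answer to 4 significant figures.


sigma_true = sigma_eng * (1 + epsilon_eng)
sigma_true = 691 * (1 + 0.12)
sigma_true = 773.9 MPa


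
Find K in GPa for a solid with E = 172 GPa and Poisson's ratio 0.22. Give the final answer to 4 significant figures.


K = E / (3*(1-2*nu))
K = 172 / (3*(1-2*0.22))
K = 102.4 GPa


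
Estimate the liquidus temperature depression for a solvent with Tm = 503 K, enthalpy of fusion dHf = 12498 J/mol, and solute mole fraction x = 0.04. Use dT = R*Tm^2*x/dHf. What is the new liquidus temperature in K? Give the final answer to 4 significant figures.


dT = R*Tm^2*x / dHf
dT = 8.314 * 503^2 * 0.04 / 12498
dT = 6.73233 K
T_new = 503 - 6.73233 = 496.3 K


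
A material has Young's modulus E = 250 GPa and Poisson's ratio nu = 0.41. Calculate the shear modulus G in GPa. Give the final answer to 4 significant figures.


G = E / (2*(1+nu))
G = 250 / (2*(1+0.41))
G = 88.65 GPa


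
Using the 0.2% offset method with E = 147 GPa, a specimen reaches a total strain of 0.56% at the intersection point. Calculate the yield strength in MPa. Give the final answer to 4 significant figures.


Offset strain = 0.002
Elastic strain at yield = total_strain - offset = 5.6e-03 - 0.002 = 3.6e-03
sigma_y = E * elastic_strain = 147000 * 3.6e-03
sigma_y = 529.2 MPa


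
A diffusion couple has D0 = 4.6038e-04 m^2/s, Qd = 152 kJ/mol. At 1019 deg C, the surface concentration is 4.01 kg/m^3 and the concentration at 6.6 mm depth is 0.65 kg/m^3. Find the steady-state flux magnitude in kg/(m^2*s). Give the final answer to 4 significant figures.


Step 1: D = D0 * exp(-Qd/(R*T))
T = 1019 + 273.15 = 1292.15 K
D = 4.6038e-04 * exp(-152e3 / (8.314 * 1292.15)) = 3.2988e-10 m^2/s
Step 2: J = D * (C1 - C2) / dx
J = 3.2988e-10 * (4.01 - 0.65) / 6.6e-03
J = 1.679e-07 kg/(m^2*s)


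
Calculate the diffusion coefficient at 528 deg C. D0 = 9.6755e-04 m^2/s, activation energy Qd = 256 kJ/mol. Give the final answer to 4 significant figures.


D = D0 * exp(-Qd / (R*T))
T = 801.15 K
D = 9.6755e-04 * exp(-256e3 / (8.314 * 801.15))
D = 1.968e-20 m^2/s


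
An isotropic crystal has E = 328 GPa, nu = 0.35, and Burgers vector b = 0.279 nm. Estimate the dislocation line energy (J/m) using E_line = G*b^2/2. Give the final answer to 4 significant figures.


Step 1: G = E / (2*(1+nu))
G = 328 / (2*(1+0.35)) = 121.481 GPa = 1.21481e+11 Pa
Step 2: E_line = G*b^2/2
b = 0.279 nm = 2.79e-10 m
E_line = 0.5 * 1.21481e+11 * (2.79e-10)^2 = 4.728e-09 J/m


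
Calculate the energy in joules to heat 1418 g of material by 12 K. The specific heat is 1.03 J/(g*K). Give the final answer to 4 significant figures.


Q = m * cp * dT
Q = 1418 * 1.03 * 12
Q = 17530 J


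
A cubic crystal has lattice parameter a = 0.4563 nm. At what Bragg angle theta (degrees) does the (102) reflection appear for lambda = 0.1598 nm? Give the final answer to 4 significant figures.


d = a / sqrt(h^2+k^2+l^2)
d = 0.4563 / sqrt(5) = 0.204064 nm
lambda = 2*d*sin(theta)  =>  sin(theta) = lambda / (2*d)
sin(theta) = 0.1598 / (2 * 0.204064) = 0.391545
theta = 23.05 deg


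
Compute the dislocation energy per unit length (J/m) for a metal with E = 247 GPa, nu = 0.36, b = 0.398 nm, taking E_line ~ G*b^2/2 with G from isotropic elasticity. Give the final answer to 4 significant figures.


Step 1: G = E / (2*(1+nu))
G = 247 / (2*(1+0.36)) = 90.8088 GPa = 9.08088e+10 Pa
Step 2: E_line = G*b^2/2
b = 0.398 nm = 3.98e-10 m
E_line = 0.5 * 9.08088e+10 * (3.98e-10)^2 = 7.192e-09 J/m


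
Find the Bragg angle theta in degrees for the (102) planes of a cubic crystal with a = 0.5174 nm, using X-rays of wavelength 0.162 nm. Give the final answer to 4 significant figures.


d = a / sqrt(h^2+k^2+l^2)
d = 0.5174 / sqrt(5) = 0.231388 nm
lambda = 2*d*sin(theta)  =>  sin(theta) = lambda / (2*d)
sin(theta) = 0.162 / (2 * 0.231388) = 0.350061
theta = 20.49 deg


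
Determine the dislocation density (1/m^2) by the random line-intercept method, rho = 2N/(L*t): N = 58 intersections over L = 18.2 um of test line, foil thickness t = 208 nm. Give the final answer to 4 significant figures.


rho = 2N / (L * t)
L = 18.2 um = 1.82e-05 m, t = 208 nm = 2.08e-07 m
rho = 2 * 58 / (1.82e-05 * 2.08e-07)
rho = 3.064e+13 1/m^2


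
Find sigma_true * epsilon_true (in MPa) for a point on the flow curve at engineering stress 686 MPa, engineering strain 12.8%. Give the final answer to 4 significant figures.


sigma_true = sigma_eng * (1 + epsilon_eng)
sigma_true = 686 * (1 + 0.128) = 773.808 MPa
epsilon_true = ln(1 + epsilon_eng)
epsilon_true = ln(1 + 0.128) = 0.120446
sigma_true * epsilon_true = 773.808 * 0.120446 = 93.2 MPa


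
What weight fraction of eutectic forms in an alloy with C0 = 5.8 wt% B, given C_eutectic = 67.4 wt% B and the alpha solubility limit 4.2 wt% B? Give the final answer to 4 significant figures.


f_primary = (C_e - C0) / (C_e - C_alpha_max)
f_primary = (67.4 - 5.8) / (67.4 - 4.2)
f_primary = 0.974684
f_eutectic = 1 - 0.974684 = 0.02532


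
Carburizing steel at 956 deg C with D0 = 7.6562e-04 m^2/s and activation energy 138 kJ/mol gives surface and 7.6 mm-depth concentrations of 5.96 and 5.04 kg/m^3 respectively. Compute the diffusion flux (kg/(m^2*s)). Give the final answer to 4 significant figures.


Step 1: D = D0 * exp(-Qd/(R*T))
T = 956 + 273.15 = 1229.15 K
D = 7.6562e-04 * exp(-138e3 / (8.314 * 1229.15)) = 1.04539e-09 m^2/s
Step 2: J = D * (C1 - C2) / dx
J = 1.04539e-09 * (5.96 - 5.04) / 7.6e-03
J = 1.265e-07 kg/(m^2*s)


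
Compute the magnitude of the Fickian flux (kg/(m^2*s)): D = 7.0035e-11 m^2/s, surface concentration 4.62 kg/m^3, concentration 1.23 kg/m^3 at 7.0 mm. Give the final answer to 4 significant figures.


J = -D * (dC/dx) = D * (C1 - C2) / dx
J = 7.0035e-11 * (4.62 - 1.23) / 7e-03
J = 3.392e-08 kg/(m^2*s)


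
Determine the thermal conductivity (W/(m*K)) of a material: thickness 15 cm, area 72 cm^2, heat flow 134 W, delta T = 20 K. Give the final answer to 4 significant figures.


k = Q*L / (A*dT)
L = 0.15 m, A = 7.2e-03 m^2
k = 134 * 0.15 / (7.2e-03 * 20)
k = 139.6 W/(m*K)


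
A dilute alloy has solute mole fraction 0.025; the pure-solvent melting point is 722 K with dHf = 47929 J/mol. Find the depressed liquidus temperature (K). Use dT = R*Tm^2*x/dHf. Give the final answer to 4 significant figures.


dT = R*Tm^2*x / dHf
dT = 8.314 * 722^2 * 0.025 / 47929
dT = 2.26061 K
T_new = 722 - 2.26061 = 719.7 K
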